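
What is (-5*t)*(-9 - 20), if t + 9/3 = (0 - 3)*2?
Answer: -1305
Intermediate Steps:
t = -9 (t = -3 + (0 - 3)*2 = -3 - 3*2 = -3 - 6 = -9)
(-5*t)*(-9 - 20) = (-5*(-9))*(-9 - 20) = 45*(-29) = -1305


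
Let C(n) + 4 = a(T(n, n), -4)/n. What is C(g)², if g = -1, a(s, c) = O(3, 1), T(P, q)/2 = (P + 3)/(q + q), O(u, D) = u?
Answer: 49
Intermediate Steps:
T(P, q) = (3 + P)/q (T(P, q) = 2*((P + 3)/(q + q)) = 2*((3 + P)/((2*q))) = 2*((3 + P)*(1/(2*q))) = 2*((3 + P)/(2*q)) = (3 + P)/q)
a(s, c) = 3
C(n) = -4 + 3/n
C(g)² = (-4 + 3/(-1))² = (-4 + 3*(-1))² = (-4 - 3)² = (-7)² = 49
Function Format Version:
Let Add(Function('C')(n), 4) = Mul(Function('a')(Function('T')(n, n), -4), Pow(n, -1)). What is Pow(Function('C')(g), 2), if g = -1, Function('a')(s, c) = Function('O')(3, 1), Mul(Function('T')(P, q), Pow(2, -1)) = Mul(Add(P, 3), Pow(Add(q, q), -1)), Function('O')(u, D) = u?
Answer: 49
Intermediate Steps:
Function('T')(P, q) = Mul(Pow(q, -1), Add(3, P)) (Function('T')(P, q) = Mul(2, Mul(Add(P, 3), Pow(Add(q, q), -1))) = Mul(2, Mul(Add(3, P), Pow(Mul(2, q), -1))) = Mul(2, Mul(Add(3, P), Mul(Rational(1, 2), Pow(q, -1)))) = Mul(2, Mul(Rational(1, 2), Pow(q, -1), Add(3, P))) = Mul(Pow(q, -1), Add(3, P)))
Function('a')(s, c) = 3
Function('C')(n) = Add(-4, Mul(3, Pow(n, -1)))
Pow(Function('C')(g), 2) = Pow(Add(-4, Mul(3, Pow(-1, -1))), 2) = Pow(Add(-4, Mul(3, -1)), 2) = Pow(Add(-4, -3), 2) = Pow(-7, 2) = 49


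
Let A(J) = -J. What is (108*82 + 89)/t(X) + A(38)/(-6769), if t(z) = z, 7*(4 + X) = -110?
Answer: -423835691/934122 ≈ -453.73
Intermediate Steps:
X = -138/7 (X = -4 + (⅐)*(-110) = -4 - 110/7 = -138/7 ≈ -19.714)
(108*82 + 89)/t(X) + A(38)/(-6769) = (108*82 + 89)/(-138/7) - 1*38/(-6769) = (8856 + 89)*(-7/138) - 38*(-1/6769) = 8945*(-7/138) + 38/6769 = -62615/138 + 38/6769 = -423835691/934122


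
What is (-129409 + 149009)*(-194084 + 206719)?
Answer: 247646000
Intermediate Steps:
(-129409 + 149009)*(-194084 + 206719) = 19600*12635 = 247646000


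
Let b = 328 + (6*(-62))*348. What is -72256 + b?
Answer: -201384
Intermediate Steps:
b = -129128 (b = 328 - 372*348 = 328 - 129456 = -129128)
-72256 + b = -72256 - 129128 = -201384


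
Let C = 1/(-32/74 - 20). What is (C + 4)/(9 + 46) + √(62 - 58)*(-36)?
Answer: -2990773/41580 ≈ -71.928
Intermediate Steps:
C = -37/756 (C = 1/(-32*1/74 - 20) = 1/(-16/37 - 20) = 1/(-756/37) = -37/756 ≈ -0.048942)
(C + 4)/(9 + 46) + √(62 - 58)*(-36) = (-37/756 + 4)/(9 + 46) + √(62 - 58)*(-36) = (2987/756)/55 + √4*(-36) = (2987/756)*(1/55) + 2*(-36) = 2987/41580 - 72 = -2990773/41580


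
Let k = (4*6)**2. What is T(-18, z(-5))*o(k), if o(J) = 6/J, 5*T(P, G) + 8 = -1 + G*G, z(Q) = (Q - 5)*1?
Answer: 91/480 ≈ 0.18958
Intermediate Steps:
z(Q) = -5 + Q (z(Q) = (-5 + Q)*1 = -5 + Q)
T(P, G) = -9/5 + G**2/5 (T(P, G) = -8/5 + (-1 + G*G)/5 = -8/5 + (-1 + G**2)/5 = -8/5 + (-1/5 + G**2/5) = -9/5 + G**2/5)
k = 576 (k = 24**2 = 576)
T(-18, z(-5))*o(k) = (-9/5 + (-5 - 5)**2/5)*(6/576) = (-9/5 + (1/5)*(-10)**2)*(6*(1/576)) = (-9/5 + (1/5)*100)*(1/96) = (-9/5 + 20)*(1/96) = (91/5)*(1/96) = 91/480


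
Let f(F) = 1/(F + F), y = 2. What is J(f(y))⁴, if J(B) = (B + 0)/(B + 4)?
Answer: 1/83521 ≈ 1.1973e-5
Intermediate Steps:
f(F) = 1/(2*F)
J(B) = B/(4 + B)
J(f(y))⁴ = (((½)/2)/(4 + (½)/2))⁴ = (((½)*(½))/(4 + (½)*(½)))⁴ = (1/(4*(4 + ¼)))⁴ = (1/(4*(17/4)))⁴ = ((¼)*(4/17))⁴ = (1/17)⁴ = 1/83521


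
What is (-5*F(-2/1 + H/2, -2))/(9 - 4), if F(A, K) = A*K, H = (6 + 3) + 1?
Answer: 6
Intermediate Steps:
H = 10 (H = 9 + 1 = 10)
(-5*F(-2/1 + H/2, -2))/(9 - 4) = (-5*(-2/1 + 10/2)*(-2))/(9 - 4) = -5*(-2*1 + 10*(1/2))*(-2)/5 = -5*(-2 + 5)*(-2)*(1/5) = -15*(-2)*(1/5) = -5*(-6)*(1/5) = 30*(1/5) = 6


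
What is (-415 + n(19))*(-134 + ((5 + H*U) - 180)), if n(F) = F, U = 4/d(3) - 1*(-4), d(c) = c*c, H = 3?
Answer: 117084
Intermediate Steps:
d(c) = c²
U = 40/9 (U = 4/(3²) - 1*(-4) = 4/9 + 4 = 40/9 ≈ 4.4444)
(-415 + n(19))*(-134 + ((5 + H*U) - 180)) = (-415 + 19)*(-134 + ((5 + 3*(40/9)) - 180)) = -396*(-134 + ((5 + 40/3) - 180)) = -396*(-134 + (55/3 - 180)) = -396*(-134 - 485/3) = -396*(-887/3) = 117084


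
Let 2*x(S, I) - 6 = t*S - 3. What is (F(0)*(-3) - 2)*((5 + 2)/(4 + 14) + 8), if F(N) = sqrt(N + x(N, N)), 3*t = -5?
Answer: -151/9 - 151*sqrt(6)/12 ≈ -47.601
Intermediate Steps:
t = -5/3 (t = (1/3)*(-5) = -5/3 ≈ -1.6667)
x(S, I) = 3/2 - 5*S/6 (x(S, I) = 3 + (-5*S/3 - 3)/2 = 3 + (-3 - 5*S/3)/2 = 3 + (-3/2 - 5*S/6) = 3/2 - 5*S/6)
F(N) = sqrt(3/2 + N/6) (F(N) = sqrt(N + (3/2 - 5*N/6)) = sqrt(3/2 + N/6))
(F(0)*(-3) - 2)*((5 + 2)/(4 + 14) + 8) = ((sqrt(54 + 6*0)/6)*(-3) - 2)*((5 + 2)/(4 + 14) + 8) = ((sqrt(54 + 0)/6)*(-3) - 2)*(7/18 + 8) = ((sqrt(54)/6)*(-3) - 2)*(7*(1/18) + 8) = (((3*sqrt(6))/6)*(-3) - 2)*(7/18 + 8) = ((sqrt(6)/2)*(-3) - 2)*(151/18) = (-3*sqrt(6)/2 - 2)*(151/18) = (-2 - 3*sqrt(6)/2)*(151/18) = -151/9 - 151*sqrt(6)/12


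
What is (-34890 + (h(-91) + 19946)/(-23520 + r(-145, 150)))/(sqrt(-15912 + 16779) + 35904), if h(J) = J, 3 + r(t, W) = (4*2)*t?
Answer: -606291646400/623897356517 + 861209725*sqrt(3)/1871692069551 ≈ -0.97098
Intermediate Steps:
r(t, W) = -3 + 8*t (r(t, W) = -3 + (4*2)*t = -3 + 8*t)
(-34890 + (h(-91) + 19946)/(-23520 + r(-145, 150)))/(sqrt(-15912 + 16779) + 35904) = (-34890 + (-91 + 19946)/(-23520 + (-3 + 8*(-145))))/(sqrt(-15912 + 16779) + 35904) = (-34890 + 19855/(-23520 + (-3 - 1160)))/(sqrt(867) + 35904) = (-34890 + 19855/(-23520 - 1163))/(17*sqrt(3) + 35904) = (-34890 + 19855/(-24683))/(35904 + 17*sqrt(3)) = (-34890 + 19855*(-1/24683))/(35904 + 17*sqrt(3)) = (-34890 - 19855/24683)/(35904 + 17*sqrt(3)) = -861209725/(24683*(35904 + 17*sqrt(3)))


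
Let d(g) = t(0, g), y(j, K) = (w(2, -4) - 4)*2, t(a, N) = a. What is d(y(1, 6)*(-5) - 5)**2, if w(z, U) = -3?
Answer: 0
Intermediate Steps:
y(j, K) = -14 (y(j, K) = (-3 - 4)*2 = -7*2 = -14)
d(g) = 0
d(y(1, 6)*(-5) - 5)**2 = 0**2 = 0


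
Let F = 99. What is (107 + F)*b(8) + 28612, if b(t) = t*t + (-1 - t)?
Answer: 39942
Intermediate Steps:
b(t) = -1 + t**2 - t (b(t) = t**2 + (-1 - t) = -1 + t**2 - t)
(107 + F)*b(8) + 28612 = (107 + 99)*(-1 + 8**2 - 1*8) + 28612 = 206*(-1 + 64 - 8) + 28612 = 206*55 + 28612 = 11330 + 28612 = 39942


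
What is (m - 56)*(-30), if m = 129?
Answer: -2190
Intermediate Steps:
(m - 56)*(-30) = (129 - 56)*(-30) = 73*(-30) = -2190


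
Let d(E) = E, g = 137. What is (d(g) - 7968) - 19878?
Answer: -27709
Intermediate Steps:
(d(g) - 7968) - 19878 = (137 - 7968) - 19878 = -7831 - 19878 = -27709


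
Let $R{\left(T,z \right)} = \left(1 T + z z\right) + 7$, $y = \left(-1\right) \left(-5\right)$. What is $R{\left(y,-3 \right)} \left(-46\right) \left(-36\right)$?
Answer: $34776$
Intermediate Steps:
$y = 5$
$R{\left(T,z \right)} = 7 + T + z^{2}$ ($R{\left(T,z \right)} = \left(T + z^{2}\right) + 7 = 7 + T + z^{2}$)
$R{\left(y,-3 \right)} \left(-46\right) \left(-36\right) = \left(7 + 5 + \left(-3\right)^{2}\right) \left(-46\right) \left(-36\right) = \left(7 + 5 + 9\right) \left(-46\right) \left(-36\right) = 21 \left(-46\right) \left(-36\right) = \left(-966\right) \left(-36\right) = 34776$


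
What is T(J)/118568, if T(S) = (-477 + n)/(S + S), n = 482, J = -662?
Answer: -5/156984032 ≈ -3.1850e-8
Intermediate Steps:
T(S) = 5/(2*S) (T(S) = (-477 + 482)/(S + S) = 5/((2*S)) = 5*(1/(2*S)) = 5/(2*S))
T(J)/118568 = ((5/2)/(-662))/118568 = ((5/2)*(-1/662))*(1/118568) = -5/1324*1/118568 = -5/156984032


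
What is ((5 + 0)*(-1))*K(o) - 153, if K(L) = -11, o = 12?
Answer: -98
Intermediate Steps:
((5 + 0)*(-1))*K(o) - 153 = ((5 + 0)*(-1))*(-11) - 153 = (5*(-1))*(-11) - 153 = -5*(-11) - 153 = 55 - 153 = -98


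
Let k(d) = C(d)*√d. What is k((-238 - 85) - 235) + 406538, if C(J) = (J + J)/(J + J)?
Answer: 406538 + 3*I*√62 ≈ 4.0654e+5 + 23.622*I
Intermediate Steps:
C(J) = 1 (C(J) = (2*J)/((2*J)) = (2*J)*(1/(2*J)) = 1)
k(d) = √d (k(d) = 1*√d = √d)
k((-238 - 85) - 235) + 406538 = √((-238 - 85) - 235) + 406538 = √(-323 - 235) + 406538 = √(-558) + 406538 = 3*I*√62 + 406538 = 406538 + 3*I*√62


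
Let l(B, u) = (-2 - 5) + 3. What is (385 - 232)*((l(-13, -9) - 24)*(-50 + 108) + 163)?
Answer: -223533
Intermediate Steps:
l(B, u) = -4 (l(B, u) = -7 + 3 = -4)
(385 - 232)*((l(-13, -9) - 24)*(-50 + 108) + 163) = (385 - 232)*((-4 - 24)*(-50 + 108) + 163) = 153*(-28*58 + 163) = 153*(-1624 + 163) = 153*(-1461) = -223533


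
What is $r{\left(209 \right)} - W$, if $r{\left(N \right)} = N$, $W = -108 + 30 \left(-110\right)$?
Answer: $3617$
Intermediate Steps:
$W = -3408$ ($W = -108 - 3300 = -3408$)
$r{\left(209 \right)} - W = 209 - -3408 = 209 + 3408 = 3617$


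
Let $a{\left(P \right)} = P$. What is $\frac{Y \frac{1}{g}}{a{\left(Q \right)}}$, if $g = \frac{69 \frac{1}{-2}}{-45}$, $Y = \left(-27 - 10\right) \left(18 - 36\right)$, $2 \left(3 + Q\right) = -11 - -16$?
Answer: $- \frac{39960}{23} \approx -1737.4$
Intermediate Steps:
$Q = - \frac{1}{2}$ ($Q = -3 + \frac{-11 - -16}{2} = -3 + \frac{-11 + 16}{2} = -3 + \frac{1}{2} \cdot 5 = -3 + \frac{5}{2} = - \frac{1}{2} \approx -0.5$)
$Y = 666$ ($Y = \left(-37\right) \left(-18\right) = 666$)
$g = \frac{23}{30}$ ($g = 69 \left(- \frac{1}{2}\right) \left(- \frac{1}{45}\right) = \left(- \frac{69}{2}\right) \left(- \frac{1}{45}\right) = \frac{23}{30} \approx 0.76667$)
$\frac{Y \frac{1}{g}}{a{\left(Q \right)}} = \frac{666 \frac{1}{\frac{23}{30}}}{- \frac{1}{2}} = 666 \cdot \frac{30}{23} \left(-2\right) = \frac{19980}{23} \left(-2\right) = - \frac{39960}{23}$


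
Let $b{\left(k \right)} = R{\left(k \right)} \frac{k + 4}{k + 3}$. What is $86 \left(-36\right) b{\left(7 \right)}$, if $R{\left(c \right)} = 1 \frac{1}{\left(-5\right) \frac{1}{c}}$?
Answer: $\frac{119196}{25} \approx 4767.8$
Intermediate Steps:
$R{\left(c \right)} = - \frac{c}{5}$ ($R{\left(c \right)} = 1 \left(- \frac{c}{5}\right) = - \frac{c}{5}$)
$b{\left(k \right)} = - \frac{k \left(4 + k\right)}{5 \left(3 + k\right)}$ ($b{\left(k \right)} = - \frac{k}{5} \frac{k + 4}{k + 3} = - \frac{k}{5} \frac{4 + k}{3 + k} = - \frac{k \left(4 + k\right)}{5 \left(3 + k\right)}$)
$86 \left(-36\right) b{\left(7 \right)} = 86 \left(-36\right) \left(\left(-1\right) 7 \frac{1}{15 + 5 \cdot 7} \left(4 + 7\right)\right) = - 3096 \left(\left(-1\right) 7 \frac{1}{15 + 35} \cdot 11\right) = - 3096 \left(\left(-1\right) 7 \cdot \frac{1}{50} \cdot 11\right) = \left(-3096\right) \left(- \frac{77}{50}\right) = \frac{119196}{25}$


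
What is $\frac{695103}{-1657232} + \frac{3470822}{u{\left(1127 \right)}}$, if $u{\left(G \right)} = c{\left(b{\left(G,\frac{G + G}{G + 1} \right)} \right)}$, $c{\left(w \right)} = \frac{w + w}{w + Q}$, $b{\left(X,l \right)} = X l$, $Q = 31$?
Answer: $\frac{3703146604744307489}{2104898422928} \approx 1.7593 \cdot 10^{6}$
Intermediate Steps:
$c{\left(w \right)} = \frac{2 w}{31 + w}$ ($c{\left(w \right)} = \frac{w + w}{w + 31} = \frac{2 w}{31 + w}$)
$u{\left(G \right)} = \frac{4 G^{2}}{\left(1 + G\right) \left(31 + \frac{2 G^{2}}{1 + G}\right)}$ ($u{\left(G \right)} = \frac{2 G \frac{G + G}{G + 1}}{31 + G \frac{G + G}{G + 1}} = \frac{2 G \frac{2 G}{1 + G}}{31 + G \frac{2 G}{1 + G}} = \frac{2 \frac{2 G^{2}}{1 + G}}{31 + \frac{2 G^{2}}{1 + G}} = \frac{4 G^{2}}{\left(1 + G\right) \left(31 + \frac{2 G^{2}}{1 + G}\right)}$)
$\frac{695103}{-1657232} + \frac{3470822}{u{\left(1127 \right)}} = \frac{695103}{-1657232} + \frac{3470822}{4 \cdot 1127^{2} \frac{1}{31 + 2 \cdot 1127^{2} + 31 \cdot 1127}} = 695103 \left(- \frac{1}{1657232}\right) + \frac{3470822}{4 \cdot 1270129 \frac{1}{31 + 2 \cdot 1270129 + 34937}} = - \frac{695103}{1657232} + \frac{3470822}{4 \cdot 1270129 \frac{1}{31 + 2540258 + 34937}} = - \frac{695103}{1657232} + \frac{3470822}{4 \cdot 1270129 \cdot \frac{1}{2575226}} = - \frac{695103}{1657232} + \frac{3470822}{\frac{2540258}{1287613}} = - \frac{695103}{1657232} + 3470822 \cdot \frac{1287613}{2540258} = - \frac{695103}{1657232} + \frac{2234537763943}{1270129} = \frac{3703146604744307489}{2104898422928}$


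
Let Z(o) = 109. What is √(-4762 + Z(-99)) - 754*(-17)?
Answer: 12818 + 3*I*√517 ≈ 12818.0 + 68.213*I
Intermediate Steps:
√(-4762 + Z(-99)) - 754*(-17) = √(-4762 + 109) - 754*(-17) = √(-4653) + 12818 = 3*I*√517 + 12818 = 12818 + 3*I*√517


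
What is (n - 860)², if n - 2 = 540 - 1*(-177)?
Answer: 19881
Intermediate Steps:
n = 719 (n = 2 + (540 - 1*(-177)) = 2 + (540 + 177) = 2 + 717 = 719)
(n - 860)² = (719 - 860)² = (-141)² = 19881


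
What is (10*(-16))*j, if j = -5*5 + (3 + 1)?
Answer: 3360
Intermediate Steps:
j = -21 (j = -25 + 4 = -21)
(10*(-16))*j = (10*(-16))*(-21) = -160*(-21) = 3360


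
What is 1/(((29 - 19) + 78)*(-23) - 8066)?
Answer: -1/10090 ≈ -9.9108e-5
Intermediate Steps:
1/(((29 - 19) + 78)*(-23) - 8066) = 1/((10 + 78)*(-23) - 8066) = 1/(88*(-23) - 8066) = 1/(-2024 - 8066) = 1/(-10090) = -1/10090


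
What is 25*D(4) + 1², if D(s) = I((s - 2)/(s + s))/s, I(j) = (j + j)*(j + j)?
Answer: 41/16 ≈ 2.5625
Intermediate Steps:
I(j) = 4*j² (I(j) = (2*j)*(2*j) = 4*j²)
D(s) = (-2 + s)²/s³ (D(s) = (4*((s - 2)/(s + s))²)/s = (4*((-2 + s)/((2*s)))²)/s = (4*((-2 + s)*(1/(2*s)))²)/s = (4*((-2 + s)/(2*s))²)/s = (4*((-2 + s)²/(4*s²)))/s = ((-2 + s)²/s²)/s = (-2 + s)²/s³)
25*D(4) + 1² = 25*((-2 + 4)²/4³) + 1² = 25*((1/64)*2²) + 1 = 25*((1/64)*4) + 1 = 25*(1/16) + 1 = 25/16 + 1 = 41/16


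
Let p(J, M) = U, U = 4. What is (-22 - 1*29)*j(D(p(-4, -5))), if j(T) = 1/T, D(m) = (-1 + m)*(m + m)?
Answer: -17/8 ≈ -2.1250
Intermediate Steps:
p(J, M) = 4
D(m) = 2*m*(-1 + m) (D(m) = (-1 + m)*(2*m) = 2*m*(-1 + m))
(-22 - 1*29)*j(D(p(-4, -5))) = (-22 - 1*29)/((2*4*(-1 + 4))) = (-22 - 29)/((2*4*3)) = -51/24 = -51*1/24 = -17/8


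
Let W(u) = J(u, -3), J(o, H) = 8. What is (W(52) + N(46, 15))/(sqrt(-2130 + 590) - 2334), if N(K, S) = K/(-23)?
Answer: -3501/1362274 - 3*I*sqrt(385)/1362274 ≈ -0.00257 - 4.321e-5*I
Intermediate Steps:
N(K, S) = -K/23 (N(K, S) = K*(-1/23) = -K/23)
W(u) = 8
(W(52) + N(46, 15))/(sqrt(-2130 + 590) - 2334) = (8 - 1/23*46)/(sqrt(-2130 + 590) - 2334) = (8 - 2)/(sqrt(-1540) - 2334) = 6/(2*I*sqrt(385) - 2334) = 6/(-2334 + 2*I*sqrt(385))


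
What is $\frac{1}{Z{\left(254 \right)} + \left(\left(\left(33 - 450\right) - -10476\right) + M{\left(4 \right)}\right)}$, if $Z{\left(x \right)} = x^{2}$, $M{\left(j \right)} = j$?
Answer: $\frac{1}{74579} \approx 1.3409 \cdot 10^{-5}$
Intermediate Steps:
$\frac{1}{Z{\left(254 \right)} + \left(\left(\left(33 - 450\right) - -10476\right) + M{\left(4 \right)}\right)} = \frac{1}{254^{2} + \left(\left(\left(33 - 450\right) - -10476\right) + 4\right)} = \frac{1}{64516 + \left(\left(\left(33 - 450\right) + 10476\right) + 4\right)} = \frac{1}{64516 + \left(\left(-417 + 10476\right) + 4\right)} = \frac{1}{64516 + \left(10059 + 4\right)} = \frac{1}{64516 + 10063} = \frac{1}{74579}$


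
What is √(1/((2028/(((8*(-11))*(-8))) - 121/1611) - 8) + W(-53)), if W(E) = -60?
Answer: 2*I*√32641805340123/1472807 ≈ 7.7584*I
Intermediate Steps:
√(1/((2028/(((8*(-11))*(-8))) - 121/1611) - 8) + W(-53)) = √(1/((2028/(((8*(-11))*(-8))) - 121/1611) - 8) - 60) = √(1/((2028/((-88*(-8))) - 121*1/1611) - 8) - 60) = √(1/((2028/704 - 121/1611) - 8) - 60) = √(1/((2028*(1/704) - 121/1611) - 8) - 60) = √(1/((507/176 - 121/1611) - 8) - 60) = √(1/(795481/283536 - 8) - 60) = √(1/(-1472807/283536) - 60) = √(-283536/1472807 - 60) = √(-88651956/1472807) = 2*I*√32641805340123/1472807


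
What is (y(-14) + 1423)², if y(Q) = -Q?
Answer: 2064969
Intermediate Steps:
(y(-14) + 1423)² = (-1*(-14) + 1423)² = (14 + 1423)² = 1437² = 2064969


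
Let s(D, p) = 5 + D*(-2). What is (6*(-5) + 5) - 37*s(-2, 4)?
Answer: -358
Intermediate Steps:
s(D, p) = 5 - 2*D
(6*(-5) + 5) - 37*s(-2, 4) = (6*(-5) + 5) - 37*(5 - 2*(-2)) = (-30 + 5) - 37*(5 + 4) = -25 - 37*9 = -25 - 333 = -358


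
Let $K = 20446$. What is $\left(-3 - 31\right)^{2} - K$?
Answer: $-19290$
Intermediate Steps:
$\left(-3 - 31\right)^{2} - K = \left(-3 - 31\right)^{2} - 20446 = \left(-34\right)^{2} - 20446 = 1156 - 20446 = -19290$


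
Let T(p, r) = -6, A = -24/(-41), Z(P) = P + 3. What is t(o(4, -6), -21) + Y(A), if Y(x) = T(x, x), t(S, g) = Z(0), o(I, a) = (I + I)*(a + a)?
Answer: -3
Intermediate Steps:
o(I, a) = 4*I*a (o(I, a) = (2*I)*(2*a) = 4*I*a)
Z(P) = 3 + P
t(S, g) = 3 (t(S, g) = 3 + 0 = 3)
A = 24/41 (A = -24*(-1/41) = 24/41 ≈ 0.58537)
Y(x) = -6
t(o(4, -6), -21) + Y(A) = 3 - 6 = -3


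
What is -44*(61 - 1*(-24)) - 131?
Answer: -3871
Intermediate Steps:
-44*(61 - 1*(-24)) - 131 = -44*(61 + 24) - 131 = -44*85 - 131 = -3740 - 131 = -3871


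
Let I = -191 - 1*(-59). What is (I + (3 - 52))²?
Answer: 32761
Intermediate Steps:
I = -132 (I = -191 + 59 = -132)
(I + (3 - 52))² = (-132 + (3 - 52))² = (-132 - 49)² = (-181)² = 32761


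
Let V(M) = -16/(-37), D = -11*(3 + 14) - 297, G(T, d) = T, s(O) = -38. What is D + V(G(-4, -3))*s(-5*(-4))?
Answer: -18516/37 ≈ -500.43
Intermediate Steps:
D = -484 (D = -11*17 - 297 = -187 - 297 = -484)
V(M) = 16/37 (V(M) = -16*(-1/37) = 16/37)
D + V(G(-4, -3))*s(-5*(-4)) = -484 + (16/37)*(-38) = -484 - 608/37 = -18516/37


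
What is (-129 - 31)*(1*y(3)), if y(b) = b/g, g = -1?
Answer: 480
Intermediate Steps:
y(b) = -b (y(b) = b/(-1) = b*(-1) = -b)
(-129 - 31)*(1*y(3)) = (-129 - 31)*(1*(-1*3)) = -160*(-3) = 480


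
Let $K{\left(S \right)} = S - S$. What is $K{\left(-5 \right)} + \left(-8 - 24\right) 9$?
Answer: $-288$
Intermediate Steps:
$K{\left(S \right)} = 0$
$K{\left(-5 \right)} + \left(-8 - 24\right) 9 = 0 + \left(-8 - 24\right) 9 = 0 - 288 = -288$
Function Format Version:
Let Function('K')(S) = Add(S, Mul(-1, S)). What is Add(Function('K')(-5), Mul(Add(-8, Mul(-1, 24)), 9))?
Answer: -288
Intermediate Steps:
Function('K')(S) = 0
Add(Function('K')(-5), Mul(Add(-8, Mul(-1, 24)), 9)) = Add(0, Mul(Add(-8, Mul(-1, 24)), 9)) = Add(0, Mul(Add(-8, -24), 9)) = Add(0, Mul(-32, 9)) = Add(0, -288) = -288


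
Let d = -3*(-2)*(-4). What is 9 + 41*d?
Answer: -975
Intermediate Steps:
d = -24 (d = 6*(-4) = -24)
9 + 41*d = 9 + 41*(-24) = 9 - 984 = -975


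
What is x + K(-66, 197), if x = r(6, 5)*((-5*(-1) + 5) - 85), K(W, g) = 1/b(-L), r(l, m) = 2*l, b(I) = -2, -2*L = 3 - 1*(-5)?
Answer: -1801/2 ≈ -900.50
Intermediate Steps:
L = -4 (L = -(3 - 1*(-5))/2 = -(3 + 5)/2 = -½*8 = -4)
K(W, g) = -½ (K(W, g) = 1/(-2) = -½)
x = -900 (x = (2*6)*((-5*(-1) + 5) - 85) = 12*((5 + 5) - 85) = 12*(10 - 85) = 12*(-75) = -900)
x + K(-66, 197) = -900 - ½ = -1801/2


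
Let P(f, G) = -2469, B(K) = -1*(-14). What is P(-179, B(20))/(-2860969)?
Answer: 2469/2860969 ≈ 0.00086299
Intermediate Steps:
B(K) = 14
P(-179, B(20))/(-2860969) = -2469/(-2860969) = -2469*(-1/2860969) = 2469/2860969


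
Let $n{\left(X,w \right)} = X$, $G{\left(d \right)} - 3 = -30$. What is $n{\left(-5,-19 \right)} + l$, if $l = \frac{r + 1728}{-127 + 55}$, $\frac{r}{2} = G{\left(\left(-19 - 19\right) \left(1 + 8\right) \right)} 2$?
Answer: $- \frac{55}{2} \approx -27.5$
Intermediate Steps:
$G{\left(d \right)} = -27$ ($G{\left(d \right)} = 3 - 30 = -27$)
$r = -108$ ($r = 2 \left(\left(-27\right) 2\right) = 2 \left(-54\right) = -108$)
$l = - \frac{45}{2}$ ($l = \frac{-108 + 1728}{-127 + 55} = \frac{1620}{-72} = 1620 \left(- \frac{1}{72}\right) = - \frac{45}{2} \approx -22.5$)
$n{\left(-5,-19 \right)} + l = -5 - \frac{45}{2} = - \frac{55}{2}$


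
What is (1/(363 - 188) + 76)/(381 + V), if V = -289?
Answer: 13301/16100 ≈ 0.82615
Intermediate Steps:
(1/(363 - 188) + 76)/(381 + V) = (1/(363 - 188) + 76)/(381 - 289) = (1/175 + 76)/92 = (1/175 + 76)*(1/92) = (13301/175)*(1/92) = 13301/16100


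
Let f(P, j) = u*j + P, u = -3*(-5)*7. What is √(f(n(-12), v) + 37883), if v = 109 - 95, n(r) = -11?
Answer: √39342 ≈ 198.35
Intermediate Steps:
u = 105 (u = 15*7 = 105)
v = 14
f(P, j) = P + 105*j (f(P, j) = 105*j + P = P + 105*j)
√(f(n(-12), v) + 37883) = √((-11 + 105*14) + 37883) = √((-11 + 1470) + 37883) = √(1459 + 37883) = √39342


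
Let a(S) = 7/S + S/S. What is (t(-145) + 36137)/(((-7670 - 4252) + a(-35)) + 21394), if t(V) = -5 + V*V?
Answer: 285785/47364 ≈ 6.0338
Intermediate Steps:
a(S) = 1 + 7/S (a(S) = 7/S + 1 = 1 + 7/S)
t(V) = -5 + V²
(t(-145) + 36137)/(((-7670 - 4252) + a(-35)) + 21394) = ((-5 + (-145)²) + 36137)/(((-7670 - 4252) + (7 - 35)/(-35)) + 21394) = ((-5 + 21025) + 36137)/((-11922 - 1/35*(-28)) + 21394) = (21020 + 36137)/((-11922 + ⅘) + 21394) = 57157/(-59606/5 + 21394) = 57157/(47364/5) = 57157*(5/47364) = 285785/47364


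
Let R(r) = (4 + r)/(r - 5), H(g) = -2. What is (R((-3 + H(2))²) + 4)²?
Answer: 11881/400 ≈ 29.703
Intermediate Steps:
R(r) = (4 + r)/(-5 + r)
(R((-3 + H(2))²) + 4)² = ((4 + (-3 - 2)²)/(-5 + (-3 - 2)²) + 4)² = ((4 + (-5)²)/(-5 + (-5)²) + 4)² = ((4 + 25)/(-5 + 25) + 4)² = (29/20 + 4)² = (109/20)² = 11881/400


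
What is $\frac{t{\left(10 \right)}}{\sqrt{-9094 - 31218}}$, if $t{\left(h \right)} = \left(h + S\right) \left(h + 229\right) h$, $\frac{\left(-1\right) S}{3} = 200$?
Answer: $\frac{352525 i \sqrt{10078}}{5039} \approx 7023.2 i$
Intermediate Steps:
$S = -600$ ($S = \left(-3\right) 200 = -600$)
$t{\left(h \right)} = h \left(-600 + h\right) \left(229 + h\right)$ ($t{\left(h \right)} = \left(h - 600\right) \left(h + 229\right) h = \left(-600 + h\right) \left(229 + h\right) h = h \left(-600 + h\right) \left(229 + h\right)$)
$\frac{t{\left(10 \right)}}{\sqrt{-9094 - 31218}} = \frac{10 \left(-137400 + 10^{2} - 3710\right)}{\sqrt{-9094 - 31218}} = \frac{10 \left(-137400 + 100 - 3710\right)}{\sqrt{-9094 - 31218}} = \frac{10 \left(-141010\right)}{\sqrt{-9094 - 31218}} = - \frac{1410100}{\sqrt{-40312}} = - \frac{1410100}{2 i \sqrt{10078}} = - 1410100 \left(- \frac{i \sqrt{10078}}{20156}\right) = \frac{352525 i \sqrt{10078}}{5039}$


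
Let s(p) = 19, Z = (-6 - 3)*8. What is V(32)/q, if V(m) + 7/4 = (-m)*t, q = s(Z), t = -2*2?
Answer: 505/76 ≈ 6.6447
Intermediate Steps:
Z = -72 (Z = -9*8 = -72)
t = -4
q = 19
V(m) = -7/4 + 4*m (V(m) = -7/4 - m*(-4) = -7/4 + 4*m)
V(32)/q = (-7/4 + 4*32)/19 = (-7/4 + 128)*(1/19) = (505/4)*(1/19) = 505/76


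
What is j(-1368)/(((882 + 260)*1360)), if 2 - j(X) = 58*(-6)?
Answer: 35/155312 ≈ 0.00022535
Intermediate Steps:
j(X) = 350 (j(X) = 2 - 58*(-6) = 2 - 1*(-348) = 2 + 348 = 350)
j(-1368)/(((882 + 260)*1360)) = 350/(((882 + 260)*1360)) = 350/((1142*1360)) = 350/1553120 = 350*(1/1553120) = 35/155312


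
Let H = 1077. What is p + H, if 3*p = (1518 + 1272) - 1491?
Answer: 1510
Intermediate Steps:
p = 433 (p = ((1518 + 1272) - 1491)/3 = (2790 - 1491)/3 = (1/3)*1299 = 433)
p + H = 433 + 1077 = 1510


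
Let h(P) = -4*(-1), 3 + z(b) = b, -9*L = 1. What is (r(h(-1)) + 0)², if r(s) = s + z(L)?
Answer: 64/81 ≈ 0.79012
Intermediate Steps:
L = -⅑ (L = -⅑*1 = -⅑ ≈ -0.11111)
z(b) = -3 + b
h(P) = 4
r(s) = -28/9 + s (r(s) = s + (-3 - ⅑) = s - 28/9 = -28/9 + s)
(r(h(-1)) + 0)² = ((-28/9 + 4) + 0)² = (8/9 + 0)² = (8/9)² = 64/81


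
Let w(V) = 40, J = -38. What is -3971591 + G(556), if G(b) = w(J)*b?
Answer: -3949351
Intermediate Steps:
G(b) = 40*b
-3971591 + G(556) = -3971591 + 40*556 = -3971591 + 22240 = -3949351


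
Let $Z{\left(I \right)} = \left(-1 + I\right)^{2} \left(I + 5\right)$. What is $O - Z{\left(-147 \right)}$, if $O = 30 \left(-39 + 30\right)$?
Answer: $3110098$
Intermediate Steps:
$Z{\left(I \right)} = \left(-1 + I\right)^{2} \left(5 + I\right)$
$O = -270$ ($O = 30 \left(-9\right) = -270$)
$O - Z{\left(-147 \right)} = -270 - \left(-1 - 147\right)^{2} \left(5 - 147\right) = -270 - \left(-148\right)^{2} \left(-142\right) = -270 - 21904 \left(-142\right) = -270 - -3110368 = -270 + 3110368 = 3110098$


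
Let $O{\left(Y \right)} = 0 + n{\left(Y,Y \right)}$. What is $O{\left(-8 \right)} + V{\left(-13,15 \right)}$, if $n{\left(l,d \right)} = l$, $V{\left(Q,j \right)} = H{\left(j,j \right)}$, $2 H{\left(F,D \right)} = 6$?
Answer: $-5$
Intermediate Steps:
$H{\left(F,D \right)} = 3$ ($H{\left(F,D \right)} = \frac{1}{2} \cdot 6 = 3$)
$V{\left(Q,j \right)} = 3$
$O{\left(Y \right)} = Y$ ($O{\left(Y \right)} = 0 + Y = Y$)
$O{\left(-8 \right)} + V{\left(-13,15 \right)} = -8 + 3 = -5$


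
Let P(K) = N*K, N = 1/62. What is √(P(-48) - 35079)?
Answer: I*√33711663/31 ≈ 187.3*I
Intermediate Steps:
N = 1/62 ≈ 0.016129
P(K) = K/62
√(P(-48) - 35079) = √((1/62)*(-48) - 35079) = √(-24/31 - 35079) = √(-1087473/31) = I*√33711663/31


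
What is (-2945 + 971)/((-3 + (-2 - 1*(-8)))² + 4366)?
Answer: -282/625 ≈ -0.45120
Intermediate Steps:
(-2945 + 971)/((-3 + (-2 - 1*(-8)))² + 4366) = -1974/((-3 + (-2 + 8))² + 4366) = -1974/((-3 + 6)² + 4366) = -1974/(3² + 4366) = -1974/(9 + 4366) = -1974/4375 = -1974*1/4375 = -282/625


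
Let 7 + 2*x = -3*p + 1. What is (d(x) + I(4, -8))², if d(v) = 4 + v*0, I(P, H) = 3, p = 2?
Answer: 49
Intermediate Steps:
x = -6 (x = -7/2 + (-3*2 + 1)/2 = -7/2 + (-6 + 1)/2 = -7/2 + (½)*(-5) = -7/2 - 5/2 = -6)
d(v) = 4 (d(v) = 4 + 0 = 4)
(d(x) + I(4, -8))² = (4 + 3)² = 7² = 49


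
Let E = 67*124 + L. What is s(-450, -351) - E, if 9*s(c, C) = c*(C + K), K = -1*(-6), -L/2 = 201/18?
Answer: 26893/3 ≈ 8964.3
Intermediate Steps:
L = -67/3 (L = -402/18 = -2*67/6 = -67/3 ≈ -22.333)
K = 6
s(c, C) = c*(6 + C)/9 (s(c, C) = (c*(C + 6))/9 = (c*(6 + C))/9 = c*(6 + C)/9)
E = 24857/3 (E = 67*124 - 67/3 = 8308 - 67/3 = 24857/3 ≈ 8285.7)
s(-450, -351) - E = (⅑)*(-450)*(6 - 351) - 1*24857/3 = (⅑)*(-450)*(-345) - 24857/3 = 17250 - 24857/3 = 26893/3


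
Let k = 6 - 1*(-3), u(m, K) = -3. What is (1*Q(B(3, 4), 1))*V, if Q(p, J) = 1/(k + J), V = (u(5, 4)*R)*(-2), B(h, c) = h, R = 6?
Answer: 18/5 ≈ 3.6000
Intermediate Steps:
k = 9 (k = 6 + 3 = 9)
V = 36 (V = -3*6*(-2) = -18*(-2) = 36)
Q(p, J) = 1/(9 + J)
(1*Q(B(3, 4), 1))*V = (1/(9 + 1))*36 = (1/10)*36 = (1*(⅒))*36 = (⅒)*36 = 18/5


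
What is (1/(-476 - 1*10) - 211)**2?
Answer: 10515887209/236196 ≈ 44522.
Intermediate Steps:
(1/(-476 - 1*10) - 211)**2 = (1/(-476 - 10) - 211)**2 = (1/(-486) - 211)**2 = (-1/486 - 211)**2 = (-102547/486)**2 = 10515887209/236196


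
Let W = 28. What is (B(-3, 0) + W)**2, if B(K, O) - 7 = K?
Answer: 1024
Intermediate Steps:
B(K, O) = 7 + K
(B(-3, 0) + W)**2 = ((7 - 3) + 28)**2 = (4 + 28)**2 = 32**2 = 1024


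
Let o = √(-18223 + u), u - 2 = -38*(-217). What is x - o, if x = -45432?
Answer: -45432 - 5*I*√399 ≈ -45432.0 - 99.875*I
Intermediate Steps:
u = 8248 (u = 2 - 38*(-217) = 2 + 8246 = 8248)
o = 5*I*√399 (o = √(-18223 + 8248) = √(-9975) = 5*I*√399 ≈ 99.875*I)
x - o = -45432 - 5*I*√399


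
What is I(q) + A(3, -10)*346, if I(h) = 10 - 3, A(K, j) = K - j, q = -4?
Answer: 4505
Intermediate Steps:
I(h) = 7
I(q) + A(3, -10)*346 = 7 + (3 - 1*(-10))*346 = 7 + (3 + 10)*346 = 7 + 13*346 = 7 + 4498 = 4505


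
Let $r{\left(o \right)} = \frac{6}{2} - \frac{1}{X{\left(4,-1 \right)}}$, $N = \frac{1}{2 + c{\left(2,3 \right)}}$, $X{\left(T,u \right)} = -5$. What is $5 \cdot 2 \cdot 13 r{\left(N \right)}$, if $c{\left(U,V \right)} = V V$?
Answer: $416$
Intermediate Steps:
$c{\left(U,V \right)} = V^{2}$
$N = \frac{1}{11}$ ($N = \frac{1}{2 + 3^{2}} = \frac{1}{2 + 9} = \frac{1}{11} \approx 0.090909$)
$r{\left(o \right)} = \frac{16}{5}$ ($r{\left(o \right)} = \frac{6}{2} - \frac{1}{-5} = 6 \cdot \frac{1}{2} - - \frac{1}{5} = 3 + \frac{1}{5} = \frac{16}{5}$)
$5 \cdot 2 \cdot 13 r{\left(N \right)} = 5 \cdot 2 \cdot 13 \cdot \frac{16}{5} = 10 \cdot 13 \cdot \frac{16}{5} = 130 \cdot \frac{16}{5} = 416$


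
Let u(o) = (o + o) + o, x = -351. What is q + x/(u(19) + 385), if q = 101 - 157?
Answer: -1931/34 ≈ -56.794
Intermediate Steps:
q = -56
u(o) = 3*o (u(o) = 2*o + o = 3*o)
q + x/(u(19) + 385) = -56 - 351/(3*19 + 385) = -56 - 351/(57 + 385) = -56 - 351/442 = -56 + (1/442)*(-351) = -56 - 27/34 = -1931/34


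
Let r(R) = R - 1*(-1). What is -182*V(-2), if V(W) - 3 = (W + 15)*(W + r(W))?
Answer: 6552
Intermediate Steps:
r(R) = 1 + R (r(R) = R + 1 = 1 + R)
V(W) = 3 + (1 + 2*W)*(15 + W) (V(W) = 3 + (W + 15)*(W + (1 + W)) = 3 + (15 + W)*(1 + 2*W) = 3 + (1 + 2*W)*(15 + W))
-182*V(-2) = -182*(18 + 2*(-2)² + 31*(-2)) = -182*(18 + 2*4 - 62) = -182*(18 + 8 - 62) = -182*(-36) = 6552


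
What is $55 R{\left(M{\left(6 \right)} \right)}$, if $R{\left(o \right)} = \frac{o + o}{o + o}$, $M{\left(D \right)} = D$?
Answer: $55$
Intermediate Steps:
$R{\left(o \right)} = 1$ ($R{\left(o \right)} = \frac{2 o}{2 o} = 2 o \frac{1}{2 o} = 1$)
$55 R{\left(M{\left(6 \right)} \right)} = 55 \cdot 1 = 55$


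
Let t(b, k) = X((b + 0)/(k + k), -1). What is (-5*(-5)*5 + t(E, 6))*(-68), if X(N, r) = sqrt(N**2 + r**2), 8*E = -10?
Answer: -8500 - 17*sqrt(2329)/12 ≈ -8568.4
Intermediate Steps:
E = -5/4 (E = (1/8)*(-10) = -5/4 ≈ -1.2500)
t(b, k) = sqrt(1 + b**2/(4*k**2)) (t(b, k) = sqrt(((b + 0)/(k + k))**2 + (-1)**2) = sqrt((b/((2*k)))**2 + 1) = sqrt((b*(1/(2*k)))**2 + 1) = sqrt((b/(2*k))**2 + 1) = sqrt(b**2/(4*k**2) + 1) = sqrt(1 + b**2/(4*k**2)))
(-5*(-5)*5 + t(E, 6))*(-68) = (-5*(-5)*5 + sqrt(4 + (-5/4)**2/6**2)/2)*(-68) = (25*5 + sqrt(4 + (25/16)*(1/36))/2)*(-68) = (125 + sqrt(4 + 25/576)/2)*(-68) = (125 + sqrt(2329/576)/2)*(-68) = (125 + (sqrt(2329)/24)/2)*(-68) = (125 + sqrt(2329)/48)*(-68) = -8500 - 17*sqrt(2329)/12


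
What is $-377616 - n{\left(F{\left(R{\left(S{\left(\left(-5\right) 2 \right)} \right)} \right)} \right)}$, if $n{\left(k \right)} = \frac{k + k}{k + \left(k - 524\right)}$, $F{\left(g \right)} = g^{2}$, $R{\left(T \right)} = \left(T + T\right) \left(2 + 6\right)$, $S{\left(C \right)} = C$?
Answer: $- \frac{4784029904}{12669} \approx -3.7762 \cdot 10^{5}$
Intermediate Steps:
$R{\left(T \right)} = 16 T$ ($R{\left(T \right)} = 2 T 8 = 16 T$)
$n{\left(k \right)} = \frac{2 k}{-524 + 2 k}$ ($n{\left(k \right)} = \frac{2 k}{k + \left(-524 + k\right)} = \frac{2 k}{-524 + 2 k}$)
$-377616 - n{\left(F{\left(R{\left(S{\left(\left(-5\right) 2 \right)} \right)} \right)} \right)} = -377616 - \frac{\left(16 \left(\left(-5\right) 2\right)\right)^{2}}{-262 + \left(16 \left(\left(-5\right) 2\right)\right)^{2}} = -377616 - \frac{\left(16 \left(-10\right)\right)^{2}}{-262 + \left(16 \left(-10\right)\right)^{2}} = -377616 - \frac{\left(-160\right)^{2}}{-262 + \left(-160\right)^{2}} = -377616 - \frac{25600}{-262 + 25600} = -377616 - \frac{25600}{25338} = -377616 - 25600 \cdot \frac{1}{25338} = -377616 - \frac{12800}{12669} = - \frac{4784029904}{12669}$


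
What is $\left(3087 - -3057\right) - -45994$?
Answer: $52138$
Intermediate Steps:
$\left(3087 - -3057\right) - -45994 = \left(3087 + 3057\right) + 45994 = 6144 + 45994 = 52138$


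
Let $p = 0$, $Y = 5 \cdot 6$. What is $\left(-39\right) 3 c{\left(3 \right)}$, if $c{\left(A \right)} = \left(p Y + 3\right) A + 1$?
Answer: $-1170$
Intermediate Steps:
$Y = 30$
$c{\left(A \right)} = 1 + 3 A$ ($c{\left(A \right)} = \left(0 \cdot 30 + 3\right) A + 1 = \left(0 + 3\right) A + 1 = 3 A + 1 = 1 + 3 A$)
$\left(-39\right) 3 c{\left(3 \right)} = \left(-39\right) 3 \left(1 + 3 \cdot 3\right) = - 117 \left(1 + 9\right) = \left(-117\right) 10 = -1170$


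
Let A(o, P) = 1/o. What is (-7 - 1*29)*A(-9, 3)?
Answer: 4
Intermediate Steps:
(-7 - 1*29)*A(-9, 3) = (-7 - 1*29)/(-9) = (-7 - 29)*(-⅑) = -36*(-⅑) = 4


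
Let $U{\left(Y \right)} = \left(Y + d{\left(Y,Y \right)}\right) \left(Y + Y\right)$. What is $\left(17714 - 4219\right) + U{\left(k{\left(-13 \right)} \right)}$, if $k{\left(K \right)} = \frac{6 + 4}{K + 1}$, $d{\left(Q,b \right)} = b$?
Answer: $\frac{121480}{9} \approx 13498.0$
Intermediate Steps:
$k{\left(K \right)} = \frac{10}{1 + K}$
$U{\left(Y \right)} = 4 Y^{2}$ ($U{\left(Y \right)} = \left(Y + Y\right) \left(Y + Y\right) = 2 Y 2 Y = 4 Y^{2}$)
$\left(17714 - 4219\right) + U{\left(k{\left(-13 \right)} \right)} = \left(17714 - 4219\right) + 4 \left(\frac{10}{1 - 13}\right)^{2} = 13495 + 4 \left(\frac{10}{-12}\right)^{2} = 13495 + 4 \left(10 \left(- \frac{1}{12}\right)\right)^{2} = 13495 + 4 \left(- \frac{5}{6}\right)^{2} = 13495 + 4 \cdot \frac{25}{36} = 13495 + \frac{25}{9} = \frac{121480}{9}$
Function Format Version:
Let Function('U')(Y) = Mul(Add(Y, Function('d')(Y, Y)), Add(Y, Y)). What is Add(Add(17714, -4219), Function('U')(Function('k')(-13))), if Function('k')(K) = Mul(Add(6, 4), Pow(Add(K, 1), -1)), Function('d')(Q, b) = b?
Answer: Rational(121480, 9) ≈ 13498.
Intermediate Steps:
Function('k')(K) = Mul(10, Pow(Add(1, K), -1))
Function('U')(Y) = Mul(4, Pow(Y, 2)) (Function('U')(Y) = Mul(Add(Y, Y), Add(Y, Y)) = Mul(Mul(2, Y), Mul(2, Y)) = Mul(4, Pow(Y, 2)))
Add(Add(17714, -4219), Function('U')(Function('k')(-13))) = Add(Add(17714, -4219), Mul(4, Pow(Mul(10, Pow(Add(1, -13), -1)), 2))) = Add(13495, Mul(4, Pow(Mul(10, Pow(-12, -1)), 2))) = Add(13495, Mul(4, Pow(Mul(10, Rational(-1, 12)), 2))) = Add(13495, Mul(4, Pow(Rational(-5, 6), 2))) = Add(13495, Mul(4, Rational(25, 36))) = Add(13495, Rational(25, 9)) = Rational(121480, 9)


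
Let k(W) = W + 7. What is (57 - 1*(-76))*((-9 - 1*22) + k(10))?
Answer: -1862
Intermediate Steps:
k(W) = 7 + W
(57 - 1*(-76))*((-9 - 1*22) + k(10)) = (57 - 1*(-76))*((-9 - 1*22) + (7 + 10)) = (57 + 76)*((-9 - 22) + 17) = 133*(-31 + 17) = 133*(-14) = -1862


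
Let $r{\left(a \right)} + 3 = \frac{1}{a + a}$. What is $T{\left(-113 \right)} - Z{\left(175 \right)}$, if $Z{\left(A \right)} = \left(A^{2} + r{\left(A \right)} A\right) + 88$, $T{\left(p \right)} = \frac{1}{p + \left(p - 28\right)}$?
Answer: $- \frac{3833940}{127} \approx -30189.0$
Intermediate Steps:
$r{\left(a \right)} = -3 + \frac{1}{2 a}$ ($r{\left(a \right)} = -3 + \frac{1}{a + a} = -3 + \frac{1}{2 a}$)
$T{\left(p \right)} = \frac{1}{-28 + 2 p}$ ($T{\left(p \right)} = \frac{1}{p + \left(p - 28\right)} = \frac{1}{p + \left(-28 + p\right)} = \frac{1}{-28 + 2 p}$)
$Z{\left(A \right)} = 88 + A^{2} + A \left(-3 + \frac{1}{2 A}\right)$ ($Z{\left(A \right)} = \left(A^{2} + \left(-3 + \frac{1}{2 A}\right) A\right) + 88 = \left(A^{2} + A \left(-3 + \frac{1}{2 A}\right)\right) + 88 = 88 + A^{2} + A \left(-3 + \frac{1}{2 A}\right)$)
$T{\left(-113 \right)} - Z{\left(175 \right)} = \frac{1}{2 \left(-14 - 113\right)} - \left(\frac{177}{2} + 175^{2} - 525\right) = \frac{1}{2 \left(-127\right)} - \left(\frac{177}{2} + 30625 - 525\right) = \frac{1}{2} \left(- \frac{1}{127}\right) - \frac{60377}{2} = - \frac{1}{254} - \frac{60377}{2} = - \frac{3833940}{127}$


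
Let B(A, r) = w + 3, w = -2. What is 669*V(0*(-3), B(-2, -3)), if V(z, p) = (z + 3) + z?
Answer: 2007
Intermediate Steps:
B(A, r) = 1 (B(A, r) = -2 + 3 = 1)
V(z, p) = 3 + 2*z (V(z, p) = (3 + z) + z = 3 + 2*z)
669*V(0*(-3), B(-2, -3)) = 669*(3 + 2*(0*(-3))) = 669*(3 + 2*0) = 669*(3 + 0) = 669*3 = 2007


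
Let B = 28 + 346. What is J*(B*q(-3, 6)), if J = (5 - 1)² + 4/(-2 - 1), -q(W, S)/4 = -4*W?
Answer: -263296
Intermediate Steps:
q(W, S) = 16*W (q(W, S) = -(-16)*W = 16*W)
B = 374
J = 44/3 (J = 4² + 4/(-3) = 16 - ⅓*4 = 16 - 4/3 = 44/3 ≈ 14.667)
J*(B*q(-3, 6)) = 44*(374*(16*(-3)))/3 = 44*(374*(-48))/3 = (44/3)*(-17952) = -263296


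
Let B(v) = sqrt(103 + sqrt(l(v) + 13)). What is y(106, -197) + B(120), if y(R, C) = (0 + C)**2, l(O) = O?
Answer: 38809 + sqrt(103 + sqrt(133)) ≈ 38820.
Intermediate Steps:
y(R, C) = C**2
B(v) = sqrt(103 + sqrt(13 + v)) (B(v) = sqrt(103 + sqrt(v + 13)) = sqrt(103 + sqrt(13 + v)))
y(106, -197) + B(120) = (-197)**2 + sqrt(103 + sqrt(13 + 120)) = 38809 + sqrt(103 + sqrt(133))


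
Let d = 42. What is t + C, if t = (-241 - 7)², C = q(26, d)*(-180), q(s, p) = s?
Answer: 56824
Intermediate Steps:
C = -4680 (C = 26*(-180) = -4680)
t = 61504 (t = (-248)² = 61504)
t + C = 61504 - 4680 = 56824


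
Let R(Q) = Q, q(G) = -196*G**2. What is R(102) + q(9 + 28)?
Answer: -268222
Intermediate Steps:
R(102) + q(9 + 28) = 102 - 196*(9 + 28)**2 = 102 - 196*37**2 = 102 - 196*1369 = 102 - 268324 = -268222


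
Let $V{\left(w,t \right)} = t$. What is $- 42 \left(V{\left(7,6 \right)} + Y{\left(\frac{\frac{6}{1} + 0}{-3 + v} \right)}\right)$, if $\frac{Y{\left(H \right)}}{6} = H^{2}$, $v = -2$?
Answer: $- \frac{15372}{25} \approx -614.88$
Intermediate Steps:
$Y{\left(H \right)} = 6 H^{2}$
$- 42 \left(V{\left(7,6 \right)} + Y{\left(\frac{\frac{6}{1} + 0}{-3 + v} \right)}\right) = - 42 \left(6 + 6 \left(\frac{\frac{6}{1} + 0}{-3 - 2}\right)^{2}\right) = - 42 \left(6 + 6 \left(\frac{6 \cdot 1 + 0}{-5}\right)^{2}\right) = - 42 \left(6 + 6 \left(\left(6 + 0\right) \left(- \frac{1}{5}\right)\right)^{2}\right) = - 42 \left(6 + 6 \left(6 \left(- \frac{1}{5}\right)\right)^{2}\right) = - 42 \left(6 + 6 \left(- \frac{6}{5}\right)^{2}\right) = - 42 \left(6 + 6 \cdot \frac{36}{25}\right) = - 42 \left(6 + \frac{216}{25}\right) = \left(-42\right) \frac{366}{25} = - \frac{15372}{25}$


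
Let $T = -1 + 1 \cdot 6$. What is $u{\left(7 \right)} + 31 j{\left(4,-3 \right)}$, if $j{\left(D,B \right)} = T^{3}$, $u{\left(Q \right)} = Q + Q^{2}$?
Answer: $3931$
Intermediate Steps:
$T = 5$ ($T = -1 + 6 = 5$)
$j{\left(D,B \right)} = 125$ ($j{\left(D,B \right)} = 5^{3} = 125$)
$u{\left(7 \right)} + 31 j{\left(4,-3 \right)} = 7 \left(1 + 7\right) + 31 \cdot 125 = 7 \cdot 8 + 3875 = 56 + 3875 = 3931$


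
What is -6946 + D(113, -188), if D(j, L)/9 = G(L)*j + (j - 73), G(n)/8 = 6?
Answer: 42230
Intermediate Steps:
G(n) = 48 (G(n) = 8*6 = 48)
D(j, L) = -657 + 441*j (D(j, L) = 9*(48*j + (j - 73)) = 9*(48*j + (-73 + j)) = 9*(-73 + 49*j) = -657 + 441*j)
-6946 + D(113, -188) = -6946 + (-657 + 441*113) = -6946 + (-657 + 49833) = -6946 + 49176 = 42230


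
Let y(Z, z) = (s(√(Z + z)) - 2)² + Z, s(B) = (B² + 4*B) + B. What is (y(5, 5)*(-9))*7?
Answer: -20097 - 5040*√10 ≈ -36035.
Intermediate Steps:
s(B) = B² + 5*B
y(Z, z) = Z + (-2 + √(Z + z)*(5 + √(Z + z)))² (y(Z, z) = (√(Z + z)*(5 + √(Z + z)) - 2)² + Z = (-2 + √(Z + z)*(5 + √(Z + z)))² + Z = Z + (-2 + √(Z + z)*(5 + √(Z + z)))²)
(y(5, 5)*(-9))*7 = ((5 + (-2 + 5 + 5 + 5*√(5 + 5))²)*(-9))*7 = ((5 + (-2 + 5 + 5 + 5*√10)²)*(-9))*7 = ((5 + (8 + 5*√10)²)*(-9))*7 = (-45 - 9*(8 + 5*√10)²)*7 = -315 - 63*(8 + 5*√10)²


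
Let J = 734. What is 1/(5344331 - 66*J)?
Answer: 1/5295887 ≈ 1.8883e-7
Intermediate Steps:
1/(5344331 - 66*J) = 1/(5344331 - 66*734) = 1/(5344331 - 48444) = 1/5295887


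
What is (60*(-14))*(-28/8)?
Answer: 2940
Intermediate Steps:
(60*(-14))*(-28/8) = -(-23520)/8 = -840*(-7/2) = 2940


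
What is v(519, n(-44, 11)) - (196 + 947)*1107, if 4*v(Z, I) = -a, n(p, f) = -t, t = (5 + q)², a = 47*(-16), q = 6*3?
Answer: -1265113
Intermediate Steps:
q = 18
a = -752
t = 529 (t = (5 + 18)² = 23² = 529)
n(p, f) = -529 (n(p, f) = -1*529 = -529)
v(Z, I) = 188 (v(Z, I) = (-1*(-752))/4 = (¼)*752 = 188)
v(519, n(-44, 11)) - (196 + 947)*1107 = 188 - (196 + 947)*1107 = 188 - 1143*1107 = 188 - 1*1265301 = 188 - 1265301 = -1265113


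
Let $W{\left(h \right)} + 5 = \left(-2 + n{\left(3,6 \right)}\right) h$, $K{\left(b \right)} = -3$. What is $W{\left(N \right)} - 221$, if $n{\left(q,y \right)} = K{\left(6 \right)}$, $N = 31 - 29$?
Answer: $-236$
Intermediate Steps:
$N = 2$ ($N = 31 - 29 = 2$)
$n{\left(q,y \right)} = -3$
$W{\left(h \right)} = -5 - 5 h$ ($W{\left(h \right)} = -5 + \left(-2 - 3\right) h = -5 - 5 h$)
$W{\left(N \right)} - 221 = \left(-5 - 10\right) - 221 = -15 - 221 = -236$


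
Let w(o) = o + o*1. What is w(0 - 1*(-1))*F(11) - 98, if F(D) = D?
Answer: -76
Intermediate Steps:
w(o) = 2*o (w(o) = o + o = 2*o)
w(0 - 1*(-1))*F(11) - 98 = (2*(0 - 1*(-1)))*11 - 98 = (2*(0 + 1))*11 - 98 = (2*1)*11 - 98 = 2*11 - 98 = 22 - 98 = -76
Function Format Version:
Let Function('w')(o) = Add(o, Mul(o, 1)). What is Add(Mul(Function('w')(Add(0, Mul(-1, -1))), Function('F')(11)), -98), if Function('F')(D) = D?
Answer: -76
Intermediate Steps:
Function('w')(o) = Mul(2, o) (Function('w')(o) = Add(o, o) = Mul(2, o))
Add(Mul(Function('w')(Add(0, Mul(-1, -1))), Function('F')(11)), -98) = Add(Mul(Mul(2, Add(0, Mul(-1, -1))), 11), -98) = Add(Mul(Mul(2, Add(0, 1)), 11), -98) = Add(Mul(Mul(2, 1), 11), -98) = Add(Mul(2, 11), -98) = Add(22, -98) = -76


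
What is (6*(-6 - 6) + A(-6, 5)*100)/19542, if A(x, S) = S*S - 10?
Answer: 238/3257 ≈ 0.073073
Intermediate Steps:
A(x, S) = -10 + S² (A(x, S) = S² - 10 = -10 + S²)
(6*(-6 - 6) + A(-6, 5)*100)/19542 = (6*(-6 - 6) + (-10 + 5²)*100)/19542 = (6*(-12) + (-10 + 25)*100)*(1/19542) = (-72 + 15*100)*(1/19542) = (-72 + 1500)*(1/19542) = 1428*(1/19542) = 238/3257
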